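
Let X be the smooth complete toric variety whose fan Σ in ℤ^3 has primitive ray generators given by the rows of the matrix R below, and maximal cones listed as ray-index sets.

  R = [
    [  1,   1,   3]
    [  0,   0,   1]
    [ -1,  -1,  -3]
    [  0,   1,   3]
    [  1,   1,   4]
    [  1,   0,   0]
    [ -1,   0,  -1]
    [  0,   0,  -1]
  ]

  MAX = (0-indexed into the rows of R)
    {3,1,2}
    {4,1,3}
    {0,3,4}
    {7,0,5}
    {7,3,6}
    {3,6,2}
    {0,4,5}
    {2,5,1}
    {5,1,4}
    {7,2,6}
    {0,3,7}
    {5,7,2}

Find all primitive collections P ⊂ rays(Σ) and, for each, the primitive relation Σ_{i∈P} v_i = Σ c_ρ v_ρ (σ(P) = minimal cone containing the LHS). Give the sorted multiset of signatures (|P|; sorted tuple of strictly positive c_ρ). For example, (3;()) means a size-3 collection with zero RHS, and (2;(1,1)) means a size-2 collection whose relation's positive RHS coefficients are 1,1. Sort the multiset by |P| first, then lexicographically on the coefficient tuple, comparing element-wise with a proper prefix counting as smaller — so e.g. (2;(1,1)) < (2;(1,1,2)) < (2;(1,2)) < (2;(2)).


11 minimal non-faces of Δ(Σ) (on 8 rays):

  P = {0,2}:  v_{0} + v_{2} = 0  so sig = (2;())
  P = {1,7}:  v_{1} + v_{7} = 0  so sig = (2;())
  P = {0,1}:  v_{0} + v_{1} = v_{4}  so sig = (2;(1))
  P = {2,4}:  v_{2} + v_{4} = v_{1}  so sig = (2;(1))
  P = {3,5}:  v_{3} + v_{5} = v_{0}  so sig = (2;(1))
  P = {4,6}:  v_{4} + v_{6} = v_{3}  so sig = (2;(1))
  P = {4,7}:  v_{4} + v_{7} = v_{0}  so sig = (2;(1))
  P = {5,6}:  v_{5} + v_{6} = v_{7}  so sig = (2;(1))
  P = {0,6}:  v_{0} + v_{6} = v_{3} + v_{7}  so sig = (2;(1,1))
  P = {1,6}:  v_{1} + v_{6} = v_{2} + v_{3}  so sig = (2;(1,1))
  P = {2,3,7}:  v_{2} + v_{3} + v_{7} = v_{6}  so sig = (3;(1))

Sorted signature multiset PRS(X):
[(2;()), (2;()), (2;(1)), (2;(1)), (2;(1)), (2;(1)), (2;(1)), (2;(1)), (2;(1,1)), (2;(1,1)), (3;(1))]


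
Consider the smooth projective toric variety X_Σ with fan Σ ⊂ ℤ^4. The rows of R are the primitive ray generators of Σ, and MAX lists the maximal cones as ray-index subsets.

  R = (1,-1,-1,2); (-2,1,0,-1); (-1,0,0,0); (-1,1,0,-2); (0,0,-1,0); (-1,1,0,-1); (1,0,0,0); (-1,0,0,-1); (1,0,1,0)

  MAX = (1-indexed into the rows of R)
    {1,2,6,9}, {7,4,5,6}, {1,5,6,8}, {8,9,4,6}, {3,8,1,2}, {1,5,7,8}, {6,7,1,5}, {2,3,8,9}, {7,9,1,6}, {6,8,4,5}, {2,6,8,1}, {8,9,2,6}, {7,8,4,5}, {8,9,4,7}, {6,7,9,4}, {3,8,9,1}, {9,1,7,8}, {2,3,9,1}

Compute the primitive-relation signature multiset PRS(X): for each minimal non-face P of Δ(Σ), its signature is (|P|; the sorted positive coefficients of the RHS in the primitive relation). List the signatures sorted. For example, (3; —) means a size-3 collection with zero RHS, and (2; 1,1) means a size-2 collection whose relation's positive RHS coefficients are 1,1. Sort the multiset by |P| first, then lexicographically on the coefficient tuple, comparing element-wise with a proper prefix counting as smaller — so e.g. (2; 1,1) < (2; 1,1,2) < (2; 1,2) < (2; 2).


The 12 primitive collections of Σ (r=9, n=4):

  • {3,7}:  v_{3} + v_{7} = 0  ⟹  sig = (2; —)
  • {1,4}:  v_{1} + v_{4} = v_{5}  ⟹  sig = (2; 1)
  • {2,7}:  v_{2} + v_{7} = v_{6}  ⟹  sig = (2; 1)
  • {3,6}:  v_{3} + v_{6} = v_{2}  ⟹  sig = (2; 1)
  • {5,9}:  v_{5} + v_{9} = v_{7}  ⟹  sig = (2; 1)
  • {3,4}:  v_{3} + v_{4} = v_{6} + v_{8}  ⟹  sig = (2; 1,1)
  • {3,5}:  v_{3} + v_{5} = v_{1} + v_{6} + v_{8}  ⟹  sig = (2; 1,1,1)
  • {2,5}:  v_{2} + v_{5} = v_{1} + 2·v_{6} + v_{8}  ⟹  sig = (2; 1,1,2)
  • {2,4}:  v_{2} + v_{4} = 2·v_{6} + v_{8}  ⟹  sig = (2; 1,2)
  • {6,7,8}:  v_{6} + v_{7} + v_{8} = v_{4}  ⟹  sig = (3; 1)
  • {1,6,8,9}:  v_{1} + v_{6} + v_{8} + v_{9} = 0  ⟹  sig = (4; —)
  • {1,2,8,9}:  v_{1} + v_{2} + v_{8} + v_{9} = v_{3}  ⟹  sig = (4; 1)

Sorted signature multiset PRS(X):
    (2; —)
    (2; 1)
    (2; 1)
    (2; 1)
    (2; 1)
    (2; 1,1)
    (2; 1,1,1)
    (2; 1,1,2)
    (2; 1,2)
    (3; 1)
    (4; —)
    (4; 1)


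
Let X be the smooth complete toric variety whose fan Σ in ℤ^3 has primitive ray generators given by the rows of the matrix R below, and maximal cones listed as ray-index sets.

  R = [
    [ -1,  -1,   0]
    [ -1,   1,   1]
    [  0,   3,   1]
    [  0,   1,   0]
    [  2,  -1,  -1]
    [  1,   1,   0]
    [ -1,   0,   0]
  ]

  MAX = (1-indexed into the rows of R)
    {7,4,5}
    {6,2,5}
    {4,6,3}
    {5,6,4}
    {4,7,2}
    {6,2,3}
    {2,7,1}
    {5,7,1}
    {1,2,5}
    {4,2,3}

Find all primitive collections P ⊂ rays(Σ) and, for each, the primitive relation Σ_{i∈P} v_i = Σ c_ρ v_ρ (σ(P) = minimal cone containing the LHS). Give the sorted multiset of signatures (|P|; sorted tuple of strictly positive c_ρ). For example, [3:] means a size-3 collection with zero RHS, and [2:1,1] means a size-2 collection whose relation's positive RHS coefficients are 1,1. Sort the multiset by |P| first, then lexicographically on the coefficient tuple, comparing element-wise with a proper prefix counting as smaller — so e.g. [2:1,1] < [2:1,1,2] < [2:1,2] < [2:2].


Primitive collections (9):

  {1,6}:  v_{1} + v_{6} = 0 — sig = [2:]
  {1,4}:  v_{1} + v_{4} = v_{7} — sig = [2:1]
  {6,7}:  v_{6} + v_{7} = v_{4} — sig = [2:1]
  {1,3}:  v_{1} + v_{3} = v_{2} + v_{4} — sig = [2:1,1]
  {3,7}:  v_{3} + v_{7} = v_{2} + 2·v_{4} — sig = [2:1,2]
  {3,5}:  v_{3} + v_{5} = 2·v_{6} — sig = [2:2]
  {2,5,7}:  v_{2} + v_{5} + v_{7} = 0 — sig = [3:]
  {2,4,5}:  v_{2} + v_{4} + v_{5} = v_{6} — sig = [3:1]
  {2,4,6}:  v_{2} + v_{4} + v_{6} = v_{3} — sig = [3:1]

so the primitive-relation signature multiset is
    |P|=2: 6 collections, coeffs (), (1), (1), (1,1), (1,2), (2)
    |P|=3: 3 collections, coeffs (), (1), (1)


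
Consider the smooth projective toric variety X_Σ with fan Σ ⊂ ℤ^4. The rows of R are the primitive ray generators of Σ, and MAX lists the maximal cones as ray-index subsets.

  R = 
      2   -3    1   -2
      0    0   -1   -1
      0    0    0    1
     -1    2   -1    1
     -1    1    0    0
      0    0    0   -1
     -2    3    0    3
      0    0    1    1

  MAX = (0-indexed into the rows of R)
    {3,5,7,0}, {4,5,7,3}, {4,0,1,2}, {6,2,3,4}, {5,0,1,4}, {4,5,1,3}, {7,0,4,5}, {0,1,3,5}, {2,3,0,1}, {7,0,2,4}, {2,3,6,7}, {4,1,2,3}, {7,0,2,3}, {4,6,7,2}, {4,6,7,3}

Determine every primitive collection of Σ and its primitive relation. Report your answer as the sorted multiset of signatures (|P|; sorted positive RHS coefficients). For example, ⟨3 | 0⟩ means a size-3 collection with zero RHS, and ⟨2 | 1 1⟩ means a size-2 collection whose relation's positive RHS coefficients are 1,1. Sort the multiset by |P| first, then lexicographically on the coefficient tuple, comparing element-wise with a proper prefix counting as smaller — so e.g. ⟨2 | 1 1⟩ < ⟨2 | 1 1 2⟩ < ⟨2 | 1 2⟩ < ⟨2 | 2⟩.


7 minimal non-faces of Δ(Σ) (on 8 rays):

  • {1,7}:  v_{1} + v_{7} = 0  ⟹  sig = ⟨2 | 0⟩
  • {2,5}:  v_{2} + v_{5} = 0  ⟹  sig = ⟨2 | 0⟩
  • {0,6}:  v_{0} + v_{6} = v_{7}  ⟹  sig = ⟨2 | 1⟩
  • {1,6}:  v_{1} + v_{6} = v_{2} + v_{3} + v_{4}  ⟹  sig = ⟨2 | 1 1 1⟩
  • {5,6}:  v_{5} + v_{6} = v_{3} + v_{4} + v_{7}  ⟹  sig = ⟨2 | 1 1 1⟩
  • {0,3,4}:  v_{0} + v_{3} + v_{4} = v_{5}  ⟹  sig = ⟨3 | 1⟩
  • {2,3,4,7}:  v_{2} + v_{3} + v_{4} + v_{7} = v_{6}  ⟹  sig = ⟨4 | 1⟩

Hence PRS(X_Σ) =
[⟨2 | 0⟩, ⟨2 | 0⟩, ⟨2 | 1⟩, ⟨2 | 1 1 1⟩, ⟨2 | 1 1 1⟩, ⟨3 | 1⟩, ⟨4 | 1⟩]


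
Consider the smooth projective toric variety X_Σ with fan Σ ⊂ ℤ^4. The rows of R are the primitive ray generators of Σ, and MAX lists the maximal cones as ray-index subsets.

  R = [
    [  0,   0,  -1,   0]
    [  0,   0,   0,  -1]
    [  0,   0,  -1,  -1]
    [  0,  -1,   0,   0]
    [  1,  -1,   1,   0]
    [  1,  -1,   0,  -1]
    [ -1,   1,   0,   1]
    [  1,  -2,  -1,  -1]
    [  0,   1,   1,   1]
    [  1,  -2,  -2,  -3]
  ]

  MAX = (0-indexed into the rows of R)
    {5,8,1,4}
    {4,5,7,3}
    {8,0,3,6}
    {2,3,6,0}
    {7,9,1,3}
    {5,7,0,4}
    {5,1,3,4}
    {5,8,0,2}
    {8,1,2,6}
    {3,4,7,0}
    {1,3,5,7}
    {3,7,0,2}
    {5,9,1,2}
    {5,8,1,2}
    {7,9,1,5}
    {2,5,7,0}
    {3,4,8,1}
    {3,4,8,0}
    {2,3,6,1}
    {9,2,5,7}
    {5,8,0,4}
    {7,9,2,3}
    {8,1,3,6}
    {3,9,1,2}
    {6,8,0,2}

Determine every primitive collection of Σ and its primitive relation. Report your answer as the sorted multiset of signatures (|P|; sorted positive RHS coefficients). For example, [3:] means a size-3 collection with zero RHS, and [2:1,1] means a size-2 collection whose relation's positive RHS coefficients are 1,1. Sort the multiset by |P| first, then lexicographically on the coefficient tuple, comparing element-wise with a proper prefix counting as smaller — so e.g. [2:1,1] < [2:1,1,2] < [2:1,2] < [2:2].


Δ(Σ) — 10 vertices, 17 min non-faces:

  P={5,6}:  v_{5} + v_{6} = 0  →  sig = [2:]
  P={0,1}:  v_{0} + v_{1} = v_{2}  →  sig = [2:1]
  P={2,4}:  v_{2} + v_{4} = v_{5}  →  sig = [2:1]
  P={4,6}:  v_{4} + v_{6} = v_{3} + v_{8}  →  sig = [2:1,1]
  P={6,7}:  v_{6} + v_{7} = v_{0} + v_{3}  →  sig = [2:1,1]
  P={7,8}:  v_{7} + v_{8} = v_{0} + v_{4}  →  sig = [2:1,1]
  P={8,9}:  v_{8} + v_{9} = v_{2} + v_{5}  →  sig = [2:1,1]
  P={4,9}:  v_{4} + v_{9} = v_{1} + v_{5} + v_{7}  →  sig = [2:1,1,1]
  P={0,9}:  v_{0} + v_{9} = 2·v_{2} + v_{7}  →  sig = [2:1,2]
  P={6,9}:  v_{6} + v_{9} = 2·v_{2} + v_{3}  →  sig = [2:1,2]
  P={2,3,8}:  v_{2} + v_{3} + v_{8} = 0  →  sig = [3:]
  P={0,3,5}:  v_{0} + v_{3} + v_{5} = v_{7}  →  sig = [3:1]
  P={1,2,7}:  v_{1} + v_{2} + v_{7} = v_{9}  →  sig = [3:1]
  P={3,5,8}:  v_{3} + v_{5} + v_{8} = v_{4}  →  sig = [3:1]
  P={2,3,5}:  v_{2} + v_{3} + v_{5} = v_{1} + v_{7}  →  sig = [3:1,1]
  P={1,4,7}:  v_{1} + v_{4} + v_{7} = v_{3} + 2·v_{5}  →  sig = [3:1,2]
  P={3,5,9}:  v_{3} + v_{5} + v_{9} = 2·v_{1} + 2·v_{7}  →  sig = [3:2,2]

so the primitive-relation signature multiset is
    [2:]
    [2:1]
    [2:1]
    [2:1,1]
    [2:1,1]
    [2:1,1]
    [2:1,1]
    [2:1,1,1]
    [2:1,2]
    [2:1,2]
    [3:]
    [3:1]
    [3:1]
    [3:1]
    [3:1,1]
    [3:1,2]
    [3:2,2]


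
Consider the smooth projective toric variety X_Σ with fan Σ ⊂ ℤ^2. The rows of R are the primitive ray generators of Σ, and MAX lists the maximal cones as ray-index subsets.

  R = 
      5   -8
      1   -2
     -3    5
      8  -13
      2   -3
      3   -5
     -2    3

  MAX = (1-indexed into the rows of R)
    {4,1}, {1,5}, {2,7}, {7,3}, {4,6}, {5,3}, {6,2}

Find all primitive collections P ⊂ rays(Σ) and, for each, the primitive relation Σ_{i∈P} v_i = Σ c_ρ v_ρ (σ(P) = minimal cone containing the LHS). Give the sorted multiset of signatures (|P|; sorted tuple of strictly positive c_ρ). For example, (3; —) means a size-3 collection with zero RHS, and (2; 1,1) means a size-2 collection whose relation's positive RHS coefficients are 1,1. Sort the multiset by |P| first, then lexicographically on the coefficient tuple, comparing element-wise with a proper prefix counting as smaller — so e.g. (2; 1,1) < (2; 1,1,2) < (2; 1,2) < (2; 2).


14 collections generate NE(X_Σ); each relation:

  P = {3,6}:  v_{3} + v_{6} = 0 ; sig = (2; —)
  P = {5,7}:  v_{5} + v_{7} = 0 ; sig = (2; —)
  P = {1,3}:  v_{1} + v_{3} = v_{5} ; sig = (2; 1)
  P = {1,6}:  v_{1} + v_{6} = v_{4} ; sig = (2; 1)
  P = {1,7}:  v_{1} + v_{7} = v_{6} ; sig = (2; 1)
  P = {2,3}:  v_{2} + v_{3} = v_{7} ; sig = (2; 1)
  P = {2,5}:  v_{2} + v_{5} = v_{6} ; sig = (2; 1)
  P = {3,4}:  v_{3} + v_{4} = v_{1} ; sig = (2; 1)
  P = {5,6}:  v_{5} + v_{6} = v_{1} ; sig = (2; 1)
  P = {6,7}:  v_{6} + v_{7} = v_{2} ; sig = (2; 1)
  P = {1,2}:  v_{1} + v_{2} = 2·v_{6} ; sig = (2; 2)
  P = {4,5}:  v_{4} + v_{5} = 2·v_{1} ; sig = (2; 2)
  P = {4,7}:  v_{4} + v_{7} = 2·v_{6} ; sig = (2; 2)
  P = {2,4}:  v_{2} + v_{4} = 3·v_{6} ; sig = (2; 3)

so the primitive-relation signature multiset is
[(2; —), (2; —), (2; 1), (2; 1), (2; 1), (2; 1), (2; 1), (2; 1), (2; 1), (2; 1), (2; 2), (2; 2), (2; 2), (2; 3)]


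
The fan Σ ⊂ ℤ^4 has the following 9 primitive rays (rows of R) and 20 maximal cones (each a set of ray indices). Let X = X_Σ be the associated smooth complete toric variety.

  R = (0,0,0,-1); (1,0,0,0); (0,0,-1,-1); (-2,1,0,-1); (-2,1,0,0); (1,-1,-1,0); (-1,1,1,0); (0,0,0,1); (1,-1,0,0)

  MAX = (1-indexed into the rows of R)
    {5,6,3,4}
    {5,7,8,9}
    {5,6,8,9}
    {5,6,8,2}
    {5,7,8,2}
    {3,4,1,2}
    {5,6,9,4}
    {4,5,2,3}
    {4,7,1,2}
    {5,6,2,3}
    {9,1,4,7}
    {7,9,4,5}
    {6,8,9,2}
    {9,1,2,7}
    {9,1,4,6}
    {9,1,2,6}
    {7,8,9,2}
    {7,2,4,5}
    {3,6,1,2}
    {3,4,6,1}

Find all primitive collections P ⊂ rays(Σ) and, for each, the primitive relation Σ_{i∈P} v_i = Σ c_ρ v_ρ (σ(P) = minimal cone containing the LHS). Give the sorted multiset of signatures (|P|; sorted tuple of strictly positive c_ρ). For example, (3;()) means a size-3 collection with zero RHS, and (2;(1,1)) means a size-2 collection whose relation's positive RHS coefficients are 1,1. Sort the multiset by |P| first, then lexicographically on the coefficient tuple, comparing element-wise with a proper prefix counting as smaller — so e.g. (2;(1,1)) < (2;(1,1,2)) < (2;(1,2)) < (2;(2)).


|primitive collections| = 10. Relations:

  P = {1,8}:  v_{1} + v_{8} = 0  ⇒ sig = (2;())
  P = {6,7}:  v_{6} + v_{7} = 0  ⇒ sig = (2;())
  P = {1,5}:  v_{1} + v_{5} = v_{4}  ⇒ sig = (2;(1))
  P = {4,8}:  v_{4} + v_{8} = v_{5}  ⇒ sig = (2;(1))
  P = {3,7}:  v_{3} + v_{7} = v_{2} + v_{4}  ⇒ sig = (2;(1,1))
  P = {3,9}:  v_{3} + v_{9} = v_{1} + v_{6}  ⇒ sig = (2;(1,1))
  P = {3,8}:  v_{3} + v_{8} = v_{2} + v_{5} + v_{6}  ⇒ sig = (2;(1,1,1))
  P = {2,5,9}:  v_{2} + v_{5} + v_{9} = 0  ⇒ sig = (3;())
  P = {2,4,6}:  v_{2} + v_{4} + v_{6} = v_{3}  ⇒ sig = (3;(1))
  P = {2,4,9}:  v_{2} + v_{4} + v_{9} = v_{1}  ⇒ sig = (3;(1))

Sorted signature multiset PRS(X):
    (2;())
    (2;())
    (2;(1))
    (2;(1))
    (2;(1,1))
    (2;(1,1))
    (2;(1,1,1))
    (3;())
    (3;(1))
    (3;(1))


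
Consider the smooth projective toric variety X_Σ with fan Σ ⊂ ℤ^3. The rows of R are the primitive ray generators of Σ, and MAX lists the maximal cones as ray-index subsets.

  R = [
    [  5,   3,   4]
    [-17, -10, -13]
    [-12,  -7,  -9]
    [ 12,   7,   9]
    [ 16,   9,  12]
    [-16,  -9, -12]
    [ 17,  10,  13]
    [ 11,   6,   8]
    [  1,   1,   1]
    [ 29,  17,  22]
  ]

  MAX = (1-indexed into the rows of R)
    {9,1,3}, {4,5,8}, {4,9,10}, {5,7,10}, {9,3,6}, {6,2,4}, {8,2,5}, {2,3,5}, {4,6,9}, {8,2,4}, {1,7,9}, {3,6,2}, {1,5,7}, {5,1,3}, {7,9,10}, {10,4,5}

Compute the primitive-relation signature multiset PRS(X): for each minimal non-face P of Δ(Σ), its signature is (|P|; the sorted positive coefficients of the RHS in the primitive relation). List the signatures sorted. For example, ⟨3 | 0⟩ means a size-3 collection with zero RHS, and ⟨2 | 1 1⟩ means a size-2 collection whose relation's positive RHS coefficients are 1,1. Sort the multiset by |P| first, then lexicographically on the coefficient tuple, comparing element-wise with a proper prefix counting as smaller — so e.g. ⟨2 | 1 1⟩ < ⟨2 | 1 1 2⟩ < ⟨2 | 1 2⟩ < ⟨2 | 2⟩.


Σ has 22 primitive collections:

  {2,7}:  v_{2} + v_{7} = 0  so sig = ⟨2 | 0⟩
  {3,4}:  v_{3} + v_{4} = 0  so sig = ⟨2 | 0⟩
  {5,6}:  v_{5} + v_{6} = 0  so sig = ⟨2 | 0⟩
  {1,2}:  v_{1} + v_{2} = v_{3}  so sig = ⟨2 | 1⟩
  {1,4}:  v_{1} + v_{4} = v_{7}  so sig = ⟨2 | 1⟩
  {1,8}:  v_{1} + v_{8} = v_{5}  so sig = ⟨2 | 1⟩
  {2,9}:  v_{2} + v_{9} = v_{6}  so sig = ⟨2 | 1⟩
  {2,10}:  v_{2} + v_{10} = v_{4}  so sig = ⟨2 | 1⟩
  {3,7}:  v_{3} + v_{7} = v_{1}  so sig = ⟨2 | 1⟩
  {3,10}:  v_{3} + v_{10} = v_{7}  so sig = ⟨2 | 1⟩
  {4,7}:  v_{4} + v_{7} = v_{10}  so sig = ⟨2 | 1⟩
  {5,9}:  v_{5} + v_{9} = v_{7}  so sig = ⟨2 | 1⟩
  {6,7}:  v_{6} + v_{7} = v_{9}  so sig = ⟨2 | 1⟩
  {8,9}:  v_{8} + v_{9} = v_{4}  so sig = ⟨2 | 1⟩
  {1,6}:  v_{1} + v_{6} = v_{3} + v_{9}  so sig = ⟨2 | 1 1⟩
  {3,8}:  v_{3} + v_{8} = v_{2} + v_{5}  so sig = ⟨2 | 1 1⟩
  {6,8}:  v_{6} + v_{8} = v_{2} + v_{4}  so sig = ⟨2 | 1 1⟩
  {6,10}:  v_{6} + v_{10} = v_{4} + v_{9}  so sig = ⟨2 | 1 1⟩
  {7,8}:  v_{7} + v_{8} = v_{4} + v_{5}  so sig = ⟨2 | 1 1⟩
  {8,10}:  v_{8} + v_{10} = 2·v_{4} + v_{5}  so sig = ⟨2 | 1 2⟩
  {1,10}:  v_{1} + v_{10} = 2·v_{7}  so sig = ⟨2 | 2⟩
  {2,4,5}:  v_{2} + v_{4} + v_{5} = v_{8}  so sig = ⟨3 | 1⟩

Hence PRS(X_Σ) =
    ⟨2 | 0⟩
    ⟨2 | 0⟩
    ⟨2 | 0⟩
    ⟨2 | 1⟩
    ⟨2 | 1⟩
    ⟨2 | 1⟩
    ⟨2 | 1⟩
    ⟨2 | 1⟩
    ⟨2 | 1⟩
    ⟨2 | 1⟩
    ⟨2 | 1⟩
    ⟨2 | 1⟩
    ⟨2 | 1⟩
    ⟨2 | 1⟩
    ⟨2 | 1 1⟩
    ⟨2 | 1 1⟩
    ⟨2 | 1 1⟩
    ⟨2 | 1 1⟩
    ⟨2 | 1 1⟩
    ⟨2 | 1 2⟩
    ⟨2 | 2⟩
    ⟨3 | 1⟩


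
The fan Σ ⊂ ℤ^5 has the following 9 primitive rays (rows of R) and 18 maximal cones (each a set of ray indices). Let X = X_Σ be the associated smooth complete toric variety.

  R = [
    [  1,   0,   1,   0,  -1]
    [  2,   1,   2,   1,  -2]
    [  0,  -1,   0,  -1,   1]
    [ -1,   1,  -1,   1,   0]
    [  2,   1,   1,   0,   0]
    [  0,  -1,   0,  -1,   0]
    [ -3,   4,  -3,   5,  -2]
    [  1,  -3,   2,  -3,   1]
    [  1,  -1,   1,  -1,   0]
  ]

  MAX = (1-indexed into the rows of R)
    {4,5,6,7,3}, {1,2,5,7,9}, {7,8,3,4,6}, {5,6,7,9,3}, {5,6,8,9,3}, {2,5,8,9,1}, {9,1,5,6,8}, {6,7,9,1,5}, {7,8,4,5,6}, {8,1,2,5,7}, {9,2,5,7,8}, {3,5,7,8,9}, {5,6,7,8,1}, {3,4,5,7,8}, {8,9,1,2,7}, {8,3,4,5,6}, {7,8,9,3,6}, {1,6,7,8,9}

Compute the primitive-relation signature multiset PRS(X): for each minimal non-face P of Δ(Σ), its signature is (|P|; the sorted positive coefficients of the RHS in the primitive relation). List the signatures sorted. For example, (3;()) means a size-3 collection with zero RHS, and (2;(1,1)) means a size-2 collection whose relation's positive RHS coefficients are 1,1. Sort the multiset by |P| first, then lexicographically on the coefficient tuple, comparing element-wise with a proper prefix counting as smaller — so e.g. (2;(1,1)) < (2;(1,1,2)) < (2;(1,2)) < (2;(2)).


Minimal non-faces — 9 found among 9 rays, 18 max cones:

  P = {4,9}:  v_{4} + v_{9} = 0  →  sig = (2;())
  P = {1,3}:  v_{1} + v_{3} = v_{9}  →  sig = (2;(1))
  P = {1,4}:  v_{1} + v_{4} = v_{5} + v_{6} + v_{7} + v_{8}  →  sig = (2;(1,1,1,1))
  P = {2,4}:  v_{2} + v_{4} = v_{1} + v_{5} + v_{7} + v_{8}  →  sig = (2;(1,1,1,1))
  P = {2,3}:  v_{2} + v_{3} = v_{5} + v_{7} + v_{8} + 2·v_{9}  →  sig = (2;(1,1,1,2))
  P = {2,6}:  v_{2} + v_{6} = 2·v_{1}  →  sig = (2;(2))
  P = {3,5,6,7,8}:  v_{3} + v_{5} + v_{6} + v_{7} + v_{8} = 0  →  sig = (5;())
  P = {1,5,7,8,9}:  v_{1} + v_{5} + v_{7} + v_{8} + v_{9} = v_{2}  →  sig = (5;(1))
  P = {5,6,7,8,9}:  v_{5} + v_{6} + v_{7} + v_{8} + v_{9} = v_{1}  →  sig = (5;(1))

Signatures (|P|; sorted positive RHS coefficients), sorted:
    |P|=2: 6 collections, coeffs (), (1), (1,1,1,1), (1,1,1,1), (1,1,1,2), (2)
    |P|=5: 3 collections, coeffs (), (1), (1)


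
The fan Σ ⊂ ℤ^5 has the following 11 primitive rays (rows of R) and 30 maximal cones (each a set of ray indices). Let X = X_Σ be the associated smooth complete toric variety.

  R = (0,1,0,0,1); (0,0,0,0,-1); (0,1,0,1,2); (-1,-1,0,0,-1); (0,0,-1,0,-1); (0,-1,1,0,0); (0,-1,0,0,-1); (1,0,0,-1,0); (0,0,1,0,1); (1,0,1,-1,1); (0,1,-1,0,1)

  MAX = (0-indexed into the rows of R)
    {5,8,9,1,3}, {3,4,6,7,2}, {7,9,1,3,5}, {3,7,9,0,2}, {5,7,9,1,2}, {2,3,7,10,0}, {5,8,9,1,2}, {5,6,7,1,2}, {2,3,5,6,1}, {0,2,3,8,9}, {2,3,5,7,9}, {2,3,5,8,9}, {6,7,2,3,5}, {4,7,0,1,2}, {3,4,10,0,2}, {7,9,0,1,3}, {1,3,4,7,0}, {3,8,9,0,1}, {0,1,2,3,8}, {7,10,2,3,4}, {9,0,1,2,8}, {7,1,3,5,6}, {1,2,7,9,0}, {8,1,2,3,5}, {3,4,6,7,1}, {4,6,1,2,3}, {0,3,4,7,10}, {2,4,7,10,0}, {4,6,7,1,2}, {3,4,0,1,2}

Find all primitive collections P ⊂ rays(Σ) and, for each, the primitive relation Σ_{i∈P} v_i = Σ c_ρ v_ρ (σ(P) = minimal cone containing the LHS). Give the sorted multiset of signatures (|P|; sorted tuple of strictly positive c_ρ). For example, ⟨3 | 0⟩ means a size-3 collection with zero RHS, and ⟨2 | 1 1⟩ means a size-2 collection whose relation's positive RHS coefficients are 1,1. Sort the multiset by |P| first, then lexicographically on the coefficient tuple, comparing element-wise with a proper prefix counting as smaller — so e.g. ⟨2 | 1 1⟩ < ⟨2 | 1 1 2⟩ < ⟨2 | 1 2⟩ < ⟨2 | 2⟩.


Σ has 16 primitive collections:

  {0,6}:  v_{0} + v_{6} = 0  ⇒ sig = ⟨2 | 0⟩
  {4,8}:  v_{4} + v_{8} = 0  ⇒ sig = ⟨2 | 0⟩
  {0,5}:  v_{0} + v_{5} = v_{8}  ⇒ sig = ⟨2 | 1⟩
  {4,5}:  v_{4} + v_{5} = v_{6}  ⇒ sig = ⟨2 | 1⟩
  {4,9}:  v_{4} + v_{9} = v_{7}  ⇒ sig = ⟨2 | 1⟩
  {6,8}:  v_{6} + v_{8} = v_{5}  ⇒ sig = ⟨2 | 1⟩
  {7,8}:  v_{7} + v_{8} = v_{9}  ⇒ sig = ⟨2 | 1⟩
  {1,10}:  v_{1} + v_{10} = v_{0} + v_{4}  ⇒ sig = ⟨2 | 1 1⟩
  {6,9}:  v_{6} + v_{9} = v_{5} + v_{7}  ⇒ sig = ⟨2 | 1 1⟩
  {5,10}:  v_{5} + v_{10} = v_{2} + v_{3} + v_{7}  ⇒ sig = ⟨2 | 1 1 1⟩
  {6,10}:  v_{6} + v_{10} = v_{2} + v_{3} + v_{4} + v_{7}  ⇒ sig = ⟨2 | 1 1 1 1⟩
  {8,10}:  v_{8} + v_{10} = v_{0} + v_{2} + v_{3} + v_{7}  ⇒ sig = ⟨2 | 1 1 1 1⟩
  {9,10}:  v_{9} + v_{10} = v_{0} + v_{2} + v_{3} + 2·v_{7}  ⇒ sig = ⟨2 | 1 1 1 2⟩
  {1,2,3,7}:  v_{1} + v_{2} + v_{3} + v_{7} = 0  ⇒ sig = ⟨4 | 0⟩
  {1,2,3,9}:  v_{1} + v_{2} + v_{3} + v_{9} = v_{8}  ⇒ sig = ⟨4 | 1⟩
  {0,2,3,4,7}:  v_{0} + v_{2} + v_{3} + v_{4} + v_{7} = v_{10}  ⇒ sig = ⟨5 | 1⟩

Sorted signature multiset PRS(X):
{ ⟨2 | 0⟩ ×2,  ⟨2 | 1⟩ ×5,  ⟨2 | 1 1⟩ ×2,  ⟨2 | 1 1 1⟩,  ⟨2 | 1 1 1 1⟩ ×2,  ⟨2 | 1 1 1 2⟩,  ⟨4 | 0⟩,  ⟨4 | 1⟩,  ⟨5 | 1⟩ }


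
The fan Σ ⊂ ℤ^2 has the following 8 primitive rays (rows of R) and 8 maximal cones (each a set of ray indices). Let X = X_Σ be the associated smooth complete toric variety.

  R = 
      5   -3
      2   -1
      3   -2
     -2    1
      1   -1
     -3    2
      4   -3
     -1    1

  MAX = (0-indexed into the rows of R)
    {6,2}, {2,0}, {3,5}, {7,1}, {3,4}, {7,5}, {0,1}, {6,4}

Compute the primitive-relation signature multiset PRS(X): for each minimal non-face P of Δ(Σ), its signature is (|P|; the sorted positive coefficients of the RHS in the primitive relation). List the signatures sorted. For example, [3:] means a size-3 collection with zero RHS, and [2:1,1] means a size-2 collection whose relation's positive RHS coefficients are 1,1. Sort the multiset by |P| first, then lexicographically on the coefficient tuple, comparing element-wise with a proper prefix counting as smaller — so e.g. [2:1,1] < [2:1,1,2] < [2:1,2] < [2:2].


20 collections generate NE(X_Σ); each relation:

  P={1,3}:  v_{1} + v_{3} = 0  ⇒ sig = [2:]
  P={2,5}:  v_{2} + v_{5} = 0  ⇒ sig = [2:]
  P={4,7}:  v_{4} + v_{7} = 0  ⇒ sig = [2:]
  P={0,3}:  v_{0} + v_{3} = v_{2}  ⇒ sig = [2:1]
  P={0,5}:  v_{0} + v_{5} = v_{1}  ⇒ sig = [2:1]
  P={1,2}:  v_{1} + v_{2} = v_{0}  ⇒ sig = [2:1]
  P={1,4}:  v_{1} + v_{4} = v_{2}  ⇒ sig = [2:1]
  P={1,5}:  v_{1} + v_{5} = v_{7}  ⇒ sig = [2:1]
  P={2,3}:  v_{2} + v_{3} = v_{4}  ⇒ sig = [2:1]
  P={2,4}:  v_{2} + v_{4} = v_{6}  ⇒ sig = [2:1]
  P={2,7}:  v_{2} + v_{7} = v_{1}  ⇒ sig = [2:1]
  P={3,7}:  v_{3} + v_{7} = v_{5}  ⇒ sig = [2:1]
  P={4,5}:  v_{4} + v_{5} = v_{3}  ⇒ sig = [2:1]
  P={5,6}:  v_{5} + v_{6} = v_{4}  ⇒ sig = [2:1]
  P={6,7}:  v_{6} + v_{7} = v_{2}  ⇒ sig = [2:1]
  P={0,4}:  v_{0} + v_{4} = 2·v_{2}  ⇒ sig = [2:2]
  P={0,7}:  v_{0} + v_{7} = 2·v_{1}  ⇒ sig = [2:2]
  P={1,6}:  v_{1} + v_{6} = 2·v_{2}  ⇒ sig = [2:2]
  P={3,6}:  v_{3} + v_{6} = 2·v_{4}  ⇒ sig = [2:2]
  P={0,6}:  v_{0} + v_{6} = 3·v_{2}  ⇒ sig = [2:3]

Signatures (|P|; sorted positive RHS coefficients), sorted:
[[2:], [2:], [2:], [2:1], [2:1], [2:1], [2:1], [2:1], [2:1], [2:1], [2:1], [2:1], [2:1], [2:1], [2:1], [2:2], [2:2], [2:2], [2:2], [2:3]]


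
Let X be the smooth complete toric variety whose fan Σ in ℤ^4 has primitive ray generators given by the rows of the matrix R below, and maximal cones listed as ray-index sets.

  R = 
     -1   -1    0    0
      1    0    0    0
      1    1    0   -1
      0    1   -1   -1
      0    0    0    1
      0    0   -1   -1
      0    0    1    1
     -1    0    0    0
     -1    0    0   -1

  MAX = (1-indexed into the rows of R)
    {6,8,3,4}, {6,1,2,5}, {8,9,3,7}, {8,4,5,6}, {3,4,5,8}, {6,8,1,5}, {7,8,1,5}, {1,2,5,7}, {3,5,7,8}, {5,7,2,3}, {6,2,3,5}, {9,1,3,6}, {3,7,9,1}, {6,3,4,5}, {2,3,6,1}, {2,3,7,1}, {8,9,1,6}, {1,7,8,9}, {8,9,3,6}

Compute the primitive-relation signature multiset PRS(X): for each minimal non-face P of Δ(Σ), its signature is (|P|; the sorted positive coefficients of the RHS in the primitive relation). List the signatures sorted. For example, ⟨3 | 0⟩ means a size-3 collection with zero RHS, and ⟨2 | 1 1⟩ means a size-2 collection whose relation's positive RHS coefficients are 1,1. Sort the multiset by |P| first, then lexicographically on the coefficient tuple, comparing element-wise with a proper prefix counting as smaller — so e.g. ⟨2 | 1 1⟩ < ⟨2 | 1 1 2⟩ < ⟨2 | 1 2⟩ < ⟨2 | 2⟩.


Δ(Σ) — 9 vertices, 11 min non-faces:

  • {2,8}:  v_{2} + v_{8} = 0  ⇒ sig = ⟨2 | 0⟩
  • {6,7}:  v_{6} + v_{7} = 0  ⇒ sig = ⟨2 | 0⟩
  • {5,9}:  v_{5} + v_{9} = v_{8}  ⇒ sig = ⟨2 | 1⟩
  • {1,4}:  v_{1} + v_{4} = v_{6} + v_{8}  ⇒ sig = ⟨2 | 1 1⟩
  • {2,9}:  v_{2} + v_{9} = v_{1} + v_{3}  ⇒ sig = ⟨2 | 1 1⟩
  • {2,4}:  v_{2} + v_{4} = v_{3} + v_{5} + v_{6}  ⇒ sig = ⟨2 | 1 1 1⟩
  • {4,7}:  v_{4} + v_{7} = v_{3} + v_{5} + v_{8}  ⇒ sig = ⟨2 | 1 1 1⟩
  • {4,9}:  v_{4} + v_{9} = v_{3} + v_{6} + 2·v_{8}  ⇒ sig = ⟨2 | 1 1 2⟩
  • {1,3,5}:  v_{1} + v_{3} + v_{5} = 0  ⇒ sig = ⟨3 | 0⟩
  • {1,3,8}:  v_{1} + v_{3} + v_{8} = v_{9}  ⇒ sig = ⟨3 | 1⟩
  • {3,5,6,8}:  v_{3} + v_{5} + v_{6} + v_{8} = v_{4}  ⇒ sig = ⟨4 | 1⟩

Signatures (|P|; sorted positive RHS coefficients), sorted:
{ ⟨2 | 0⟩ ×2,  ⟨2 | 1⟩,  ⟨2 | 1 1⟩ ×2,  ⟨2 | 1 1 1⟩ ×2,  ⟨2 | 1 1 2⟩,  ⟨3 | 0⟩,  ⟨3 | 1⟩,  ⟨4 | 1⟩ }


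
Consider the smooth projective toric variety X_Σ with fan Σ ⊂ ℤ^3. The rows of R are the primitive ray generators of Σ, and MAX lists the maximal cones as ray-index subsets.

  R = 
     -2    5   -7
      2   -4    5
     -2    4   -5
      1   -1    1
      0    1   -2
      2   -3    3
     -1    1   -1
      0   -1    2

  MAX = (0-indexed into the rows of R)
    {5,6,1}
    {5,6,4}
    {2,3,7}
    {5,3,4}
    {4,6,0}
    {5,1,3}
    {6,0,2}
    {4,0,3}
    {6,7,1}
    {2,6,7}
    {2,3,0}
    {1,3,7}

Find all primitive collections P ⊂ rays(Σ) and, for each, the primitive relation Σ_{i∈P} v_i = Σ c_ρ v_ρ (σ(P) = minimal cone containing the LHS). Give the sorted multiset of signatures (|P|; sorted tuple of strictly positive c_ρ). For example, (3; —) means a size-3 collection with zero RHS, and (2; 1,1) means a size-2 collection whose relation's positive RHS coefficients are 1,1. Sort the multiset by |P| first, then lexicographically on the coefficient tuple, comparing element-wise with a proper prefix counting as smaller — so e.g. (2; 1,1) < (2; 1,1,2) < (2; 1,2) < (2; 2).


10 collections generate NE(X_Σ); each relation:

  • {1,2}:  v_{1} + v_{2} = 0  ⇒ sig = (2; —)
  • {3,6}:  v_{3} + v_{6} = 0  ⇒ sig = (2; —)
  • {4,7}:  v_{4} + v_{7} = 0  ⇒ sig = (2; —)
  • {0,1}:  v_{0} + v_{1} = v_{4}  ⇒ sig = (2; 1)
  • {0,7}:  v_{0} + v_{7} = v_{2}  ⇒ sig = (2; 1)
  • {1,4}:  v_{1} + v_{4} = v_{5}  ⇒ sig = (2; 1)
  • {2,4}:  v_{2} + v_{4} = v_{0}  ⇒ sig = (2; 1)
  • {2,5}:  v_{2} + v_{5} = v_{4}  ⇒ sig = (2; 1)
  • {5,7}:  v_{5} + v_{7} = v_{1}  ⇒ sig = (2; 1)
  • {0,5}:  v_{0} + v_{5} = 2·v_{4}  ⇒ sig = (2; 2)

Sorted signature multiset PRS(X):
    (2; —)
    (2; —)
    (2; —)
    (2; 1)
    (2; 1)
    (2; 1)
    (2; 1)
    (2; 1)
    (2; 1)
    (2; 2)


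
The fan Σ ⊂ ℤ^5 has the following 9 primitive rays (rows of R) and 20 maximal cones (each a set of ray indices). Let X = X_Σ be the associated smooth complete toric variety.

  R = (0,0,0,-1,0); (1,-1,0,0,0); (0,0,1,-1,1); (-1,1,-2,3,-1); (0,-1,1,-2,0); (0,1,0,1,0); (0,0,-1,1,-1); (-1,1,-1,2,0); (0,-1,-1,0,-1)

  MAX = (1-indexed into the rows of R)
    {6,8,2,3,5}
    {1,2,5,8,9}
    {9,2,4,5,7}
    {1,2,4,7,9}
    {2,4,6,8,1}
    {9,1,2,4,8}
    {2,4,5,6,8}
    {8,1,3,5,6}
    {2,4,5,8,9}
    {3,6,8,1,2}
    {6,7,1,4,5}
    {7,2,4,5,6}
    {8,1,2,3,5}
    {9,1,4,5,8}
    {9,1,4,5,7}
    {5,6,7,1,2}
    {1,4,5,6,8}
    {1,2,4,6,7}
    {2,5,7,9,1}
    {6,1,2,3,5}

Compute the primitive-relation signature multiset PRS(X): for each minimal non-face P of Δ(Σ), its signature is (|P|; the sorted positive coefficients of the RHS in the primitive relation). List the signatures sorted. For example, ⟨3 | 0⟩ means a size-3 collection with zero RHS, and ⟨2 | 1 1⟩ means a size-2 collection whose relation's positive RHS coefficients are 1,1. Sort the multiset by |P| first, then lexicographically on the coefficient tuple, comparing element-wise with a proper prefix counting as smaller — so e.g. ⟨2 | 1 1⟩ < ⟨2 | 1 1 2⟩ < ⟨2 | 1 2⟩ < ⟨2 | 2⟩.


Minimal non-faces — 7 found among 9 rays, 20 max cones:

  P = {3,7}:  v_{3} + v_{7} = 0  →  sig = ⟨2 | 0⟩
  P = {3,4}:  v_{3} + v_{4} = v_{8}  →  sig = ⟨2 | 1⟩
  P = {6,9}:  v_{6} + v_{9} = v_{7}  →  sig = ⟨2 | 1⟩
  P = {7,8}:  v_{7} + v_{8} = v_{4}  →  sig = ⟨2 | 1⟩
  P = {3,9}:  v_{3} + v_{9} = v_{1} + v_{2} + v_{5} + v_{8}  →  sig = ⟨2 | 1 1 1 1⟩
  P = {1,2,4,5}:  v_{1} + v_{2} + v_{4} + v_{5} = v_{9}  →  sig = ⟨4 | 1⟩
  P = {1,2,5,6,8}:  v_{1} + v_{2} + v_{5} + v_{6} + v_{8} = 0  →  sig = ⟨5 | 0⟩

Hence PRS(X_Σ) =
{ ⟨2 | 0⟩,  ⟨2 | 1⟩ ×3,  ⟨2 | 1 1 1 1⟩,  ⟨4 | 1⟩,  ⟨5 | 0⟩ }


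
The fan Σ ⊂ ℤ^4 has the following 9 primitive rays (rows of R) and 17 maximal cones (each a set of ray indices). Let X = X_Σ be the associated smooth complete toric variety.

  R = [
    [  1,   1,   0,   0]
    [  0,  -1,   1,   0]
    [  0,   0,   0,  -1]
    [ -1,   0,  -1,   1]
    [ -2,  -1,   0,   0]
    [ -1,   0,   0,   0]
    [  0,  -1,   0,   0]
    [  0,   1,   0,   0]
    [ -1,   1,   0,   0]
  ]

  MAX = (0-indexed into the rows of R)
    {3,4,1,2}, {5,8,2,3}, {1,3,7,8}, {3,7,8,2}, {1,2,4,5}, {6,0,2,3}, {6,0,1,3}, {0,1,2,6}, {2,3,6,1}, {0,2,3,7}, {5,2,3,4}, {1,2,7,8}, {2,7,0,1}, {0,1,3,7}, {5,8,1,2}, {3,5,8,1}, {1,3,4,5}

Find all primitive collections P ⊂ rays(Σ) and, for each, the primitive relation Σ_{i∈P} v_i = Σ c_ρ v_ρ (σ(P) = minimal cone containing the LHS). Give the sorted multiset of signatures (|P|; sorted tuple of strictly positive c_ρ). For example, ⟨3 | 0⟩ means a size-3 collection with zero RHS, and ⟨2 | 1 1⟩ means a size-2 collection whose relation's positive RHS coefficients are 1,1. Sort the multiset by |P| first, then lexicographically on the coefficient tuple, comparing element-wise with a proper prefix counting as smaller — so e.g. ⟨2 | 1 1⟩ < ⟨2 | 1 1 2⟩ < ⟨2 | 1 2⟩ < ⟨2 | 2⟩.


14 collections generate NE(X_Σ); each relation:

  {6,7}:  v_{6} + v_{7} = 0  →  sig = ⟨2 | 0⟩
  {0,4}:  v_{0} + v_{4} = v_{5}  →  sig = ⟨2 | 1⟩
  {0,5}:  v_{0} + v_{5} = v_{7}  →  sig = ⟨2 | 1⟩
  {5,7}:  v_{5} + v_{7} = v_{8}  →  sig = ⟨2 | 1⟩
  {6,8}:  v_{6} + v_{8} = v_{5}  →  sig = ⟨2 | 1⟩
  {5,6}:  v_{5} + v_{6} = v_{1} + v_{2} + v_{3}  →  sig = ⟨2 | 1 1 1⟩
  {0,8}:  v_{0} + v_{8} = 2·v_{7}  →  sig = ⟨2 | 2⟩
  {4,7}:  v_{4} + v_{7} = 2·v_{5}  →  sig = ⟨2 | 2⟩
  {4,6}:  v_{4} + v_{6} = 2·v_{1} + 2·v_{2} + 2·v_{3}  →  sig = ⟨2 | 2 2 2⟩
  {4,8}:  v_{4} + v_{8} = 3·v_{5}  →  sig = ⟨2 | 3⟩
  {0,1,2,3}:  v_{0} + v_{1} + v_{2} + v_{3} = 0  →  sig = ⟨4 | 0⟩
  {1,2,3,5}:  v_{1} + v_{2} + v_{3} + v_{5} = v_{4}  →  sig = ⟨4 | 1⟩
  {1,2,3,7}:  v_{1} + v_{2} + v_{3} + v_{7} = v_{5}  →  sig = ⟨4 | 1⟩
  {1,2,3,8}:  v_{1} + v_{2} + v_{3} + v_{8} = 2·v_{5}  →  sig = ⟨4 | 2⟩

Hence PRS(X_Σ) =
{ ⟨2 | 0⟩,  ⟨2 | 1⟩ ×4,  ⟨2 | 1 1 1⟩,  ⟨2 | 2⟩ ×2,  ⟨2 | 2 2 2⟩,  ⟨2 | 3⟩,  ⟨4 | 0⟩,  ⟨4 | 1⟩ ×2,  ⟨4 | 2⟩ }


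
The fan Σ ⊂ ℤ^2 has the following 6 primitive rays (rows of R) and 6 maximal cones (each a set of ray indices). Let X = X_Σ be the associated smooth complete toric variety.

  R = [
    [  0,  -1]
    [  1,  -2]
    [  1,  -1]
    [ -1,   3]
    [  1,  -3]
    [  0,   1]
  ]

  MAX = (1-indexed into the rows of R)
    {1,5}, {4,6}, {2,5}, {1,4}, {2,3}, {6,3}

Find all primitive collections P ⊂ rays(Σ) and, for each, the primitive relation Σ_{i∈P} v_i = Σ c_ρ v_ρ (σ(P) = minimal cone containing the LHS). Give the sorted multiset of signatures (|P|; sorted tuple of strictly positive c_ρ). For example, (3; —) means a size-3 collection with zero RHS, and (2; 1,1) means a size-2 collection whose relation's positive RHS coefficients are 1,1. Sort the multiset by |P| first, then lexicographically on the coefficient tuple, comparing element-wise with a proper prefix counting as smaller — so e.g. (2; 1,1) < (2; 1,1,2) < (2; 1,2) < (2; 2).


Σ has 9 primitive collections:

  • {1,6}:  v_{1} + v_{6} = 0  ⇒ sig = (2; —)
  • {4,5}:  v_{4} + v_{5} = 0  ⇒ sig = (2; —)
  • {1,2}:  v_{1} + v_{2} = v_{5}  ⇒ sig = (2; 1)
  • {1,3}:  v_{1} + v_{3} = v_{2}  ⇒ sig = (2; 1)
  • {2,4}:  v_{2} + v_{4} = v_{6}  ⇒ sig = (2; 1)
  • {2,6}:  v_{2} + v_{6} = v_{3}  ⇒ sig = (2; 1)
  • {5,6}:  v_{5} + v_{6} = v_{2}  ⇒ sig = (2; 1)
  • {3,4}:  v_{3} + v_{4} = 2·v_{6}  ⇒ sig = (2; 2)
  • {3,5}:  v_{3} + v_{5} = 2·v_{2}  ⇒ sig = (2; 2)

Signatures (|P|; sorted positive RHS coefficients), sorted:
[(2; —), (2; —), (2; 1), (2; 1), (2; 1), (2; 1), (2; 1), (2; 2), (2; 2)]


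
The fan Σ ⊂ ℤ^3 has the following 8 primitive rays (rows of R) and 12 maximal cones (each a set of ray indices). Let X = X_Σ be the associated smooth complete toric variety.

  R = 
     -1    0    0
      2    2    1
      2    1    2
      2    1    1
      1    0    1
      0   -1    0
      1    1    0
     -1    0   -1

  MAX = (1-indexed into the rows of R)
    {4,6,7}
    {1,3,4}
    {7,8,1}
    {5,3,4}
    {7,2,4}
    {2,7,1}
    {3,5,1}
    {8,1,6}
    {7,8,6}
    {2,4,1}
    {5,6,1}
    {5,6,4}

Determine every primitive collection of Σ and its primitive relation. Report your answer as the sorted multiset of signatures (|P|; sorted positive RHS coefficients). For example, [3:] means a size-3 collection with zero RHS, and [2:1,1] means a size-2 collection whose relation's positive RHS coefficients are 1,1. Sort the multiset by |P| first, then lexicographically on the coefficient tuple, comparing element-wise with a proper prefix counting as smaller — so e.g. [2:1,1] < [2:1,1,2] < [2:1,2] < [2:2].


14 collections generate NE(X_Σ); each relation:

  P={5,8}:  v_{5} + v_{8} = 0  →  sig = [2:]
  P={2,6}:  v_{2} + v_{6} = v_{4}  →  sig = [2:1]
  P={4,8}:  v_{4} + v_{8} = v_{7}  →  sig = [2:1]
  P={5,7}:  v_{5} + v_{7} = v_{4}  →  sig = [2:1]
  P={3,8}:  v_{3} + v_{8} = v_{1} + v_{4}  →  sig = [2:1,1]
  P={2,5}:  v_{2} + v_{5} = v_{1} + 2·v_{4}  →  sig = [2:1,2]
  P={2,8}:  v_{2} + v_{8} = v_{1} + 2·v_{7}  →  sig = [2:1,2]
  P={3,7}:  v_{3} + v_{7} = v_{1} + 2·v_{4}  →  sig = [2:1,2]
  P={3,6}:  v_{3} + v_{6} = 2·v_{5}  →  sig = [2:2]
  P={2,3}:  v_{2} + v_{3} = 2·v_{1} + 3·v_{4}  →  sig = [2:2,3]
  P={1,6,7}:  v_{1} + v_{6} + v_{7} = 0  →  sig = [3:]
  P={1,4,5}:  v_{1} + v_{4} + v_{5} = v_{3}  →  sig = [3:1]
  P={1,4,6}:  v_{1} + v_{4} + v_{6} = v_{5}  →  sig = [3:1]
  P={1,4,7}:  v_{1} + v_{4} + v_{7} = v_{2}  →  sig = [3:1]

Hence PRS(X_Σ) =
{ [2:],  [2:1] ×3,  [2:1,1],  [2:1,2] ×3,  [2:2],  [2:2,3],  [3:],  [3:1] ×3 }


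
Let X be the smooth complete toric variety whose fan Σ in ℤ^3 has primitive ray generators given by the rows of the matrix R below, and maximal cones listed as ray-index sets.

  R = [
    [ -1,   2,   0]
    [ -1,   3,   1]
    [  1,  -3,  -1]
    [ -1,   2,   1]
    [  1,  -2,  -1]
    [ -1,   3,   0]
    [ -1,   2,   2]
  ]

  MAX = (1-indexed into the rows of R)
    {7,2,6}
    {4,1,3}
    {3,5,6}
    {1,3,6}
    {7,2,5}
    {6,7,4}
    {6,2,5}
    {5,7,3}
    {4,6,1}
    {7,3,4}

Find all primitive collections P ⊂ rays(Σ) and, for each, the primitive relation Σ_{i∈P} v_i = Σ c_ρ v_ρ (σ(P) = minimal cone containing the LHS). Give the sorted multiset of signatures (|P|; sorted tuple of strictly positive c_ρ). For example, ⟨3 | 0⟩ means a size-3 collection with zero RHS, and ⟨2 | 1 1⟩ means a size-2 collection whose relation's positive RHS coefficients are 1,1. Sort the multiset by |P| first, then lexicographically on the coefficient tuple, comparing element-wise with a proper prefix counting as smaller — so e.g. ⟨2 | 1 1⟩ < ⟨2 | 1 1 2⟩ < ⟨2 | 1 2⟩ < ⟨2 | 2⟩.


The 9 primitive collections of Σ (r=7, n=3):

  P={2,3}:  v_{2} + v_{3} = 0  so sig = ⟨2 | 0⟩
  P={4,5}:  v_{4} + v_{5} = 0  so sig = ⟨2 | 0⟩
  P={1,2}:  v_{1} + v_{2} = v_{4} + v_{6}  so sig = ⟨2 | 1 1⟩
  P={1,5}:  v_{1} + v_{5} = v_{3} + v_{6}  so sig = ⟨2 | 1 1⟩
  P={2,4}:  v_{2} + v_{4} = v_{6} + v_{7}  so sig = ⟨2 | 1 1⟩
  P={1,7}:  v_{1} + v_{7} = 2·v_{4}  so sig = ⟨2 | 2⟩
  P={3,4,6}:  v_{3} + v_{4} + v_{6} = v_{1}  so sig = ⟨3 | 1⟩
  P={3,6,7}:  v_{3} + v_{6} + v_{7} = v_{4}  so sig = ⟨3 | 1⟩
  P={5,6,7}:  v_{5} + v_{6} + v_{7} = v_{2}  so sig = ⟨3 | 1⟩

Signatures (|P|; sorted positive RHS coefficients), sorted:
    ⟨2 | 0⟩
    ⟨2 | 0⟩
    ⟨2 | 1 1⟩
    ⟨2 | 1 1⟩
    ⟨2 | 1 1⟩
    ⟨2 | 2⟩
    ⟨3 | 1⟩
    ⟨3 | 1⟩
    ⟨3 | 1⟩


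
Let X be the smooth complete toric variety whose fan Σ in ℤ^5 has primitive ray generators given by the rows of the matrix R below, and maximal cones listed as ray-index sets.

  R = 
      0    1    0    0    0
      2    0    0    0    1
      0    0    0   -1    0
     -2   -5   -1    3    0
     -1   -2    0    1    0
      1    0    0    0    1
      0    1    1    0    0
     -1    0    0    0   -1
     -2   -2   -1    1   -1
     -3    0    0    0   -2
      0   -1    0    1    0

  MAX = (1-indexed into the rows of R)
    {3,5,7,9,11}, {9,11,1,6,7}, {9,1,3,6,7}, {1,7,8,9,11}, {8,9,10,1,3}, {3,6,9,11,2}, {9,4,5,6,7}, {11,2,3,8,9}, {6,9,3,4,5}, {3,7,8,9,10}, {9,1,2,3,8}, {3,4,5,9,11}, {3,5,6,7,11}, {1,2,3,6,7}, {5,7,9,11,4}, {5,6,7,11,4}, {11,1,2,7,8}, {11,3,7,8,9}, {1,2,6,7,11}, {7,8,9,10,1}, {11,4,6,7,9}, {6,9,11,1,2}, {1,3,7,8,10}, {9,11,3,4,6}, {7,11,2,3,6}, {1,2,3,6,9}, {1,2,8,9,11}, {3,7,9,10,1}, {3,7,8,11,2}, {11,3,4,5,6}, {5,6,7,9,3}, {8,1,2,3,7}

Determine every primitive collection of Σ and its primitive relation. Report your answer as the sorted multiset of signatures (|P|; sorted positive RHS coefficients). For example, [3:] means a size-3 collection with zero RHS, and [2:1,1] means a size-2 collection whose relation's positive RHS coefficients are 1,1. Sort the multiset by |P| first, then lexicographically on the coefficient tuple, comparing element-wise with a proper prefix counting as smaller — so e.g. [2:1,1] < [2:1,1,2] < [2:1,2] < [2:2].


Σ has 18 primitive collections:

  P={6,8}:  v_{6} + v_{8} = 0  so sig = [2:]
  P={2,10}:  v_{2} + v_{10} = v_{8}  so sig = [2:1]
  P={1,5}:  v_{1} + v_{5} = v_{6} + v_{7} + v_{9}  so sig = [2:1,1,1]
  P={4,8}:  v_{4} + v_{8} = v_{5} + v_{9} + v_{11}  so sig = [2:1,1,1]
  P={10,11}:  v_{10} + v_{11} = v_{7} + v_{8} + v_{9}  so sig = [2:1,1,1]
  P={5,8}:  v_{5} + v_{8} = v_{3} + v_{7} + v_{9} + v_{11}  so sig = [2:1,1,1,1]
  P={6,10}:  v_{6} + v_{10} = v_{1} + v_{3} + v_{7} + v_{9}  so sig = [2:1,1,1,1]
  P={2,5}:  v_{2} + v_{5} = v_{3} + v_{6} + 2·v_{11}  so sig = [2:1,1,2]
  P={4,10}:  v_{4} + v_{10} = v_{5} + v_{7} + 2·v_{9}  so sig = [2:1,1,2]
  P={1,4}:  v_{1} + v_{4} = 2·v_{6} + v_{7} + 2·v_{9} + v_{11}  so sig = [2:1,1,2,2]
  P={2,4}:  v_{2} + v_{4} = v_{3} + 2·v_{6} + v_{9} + 3·v_{11}  so sig = [2:1,1,2,3]
  P={5,10}:  v_{5} + v_{10} = v_{3} + 2·v_{7} + 2·v_{9}  so sig = [2:1,2,2]
  P={1,3,11}:  v_{1} + v_{3} + v_{11} = 0  so sig = [3:]
  P={2,7,9}:  v_{2} + v_{7} + v_{9} = v_{11}  so sig = [3:1]
  P={3,4,7}:  v_{3} + v_{4} + v_{7} = 2·v_{5}  so sig = [3:2]
  P={5,6,9,11}:  v_{5} + v_{6} + v_{9} + v_{11} = v_{4}  so sig = [4:1]
  P={1,3,7,8,9}:  v_{1} + v_{3} + v_{7} + v_{8} + v_{9} = v_{10}  so sig = [5:1]
  P={3,6,7,9,11}:  v_{3} + v_{6} + v_{7} + v_{9} + v_{11} = v_{5}  so sig = [5:1]

Hence PRS(X_Σ) =
    [2:]
    [2:1]
    [2:1,1,1]
    [2:1,1,1]
    [2:1,1,1]
    [2:1,1,1,1]
    [2:1,1,1,1]
    [2:1,1,2]
    [2:1,1,2]
    [2:1,1,2,2]
    [2:1,1,2,3]
    [2:1,2,2]
    [3:]
    [3:1]
    [3:2]
    [4:1]
    [5:1]
    [5:1]
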